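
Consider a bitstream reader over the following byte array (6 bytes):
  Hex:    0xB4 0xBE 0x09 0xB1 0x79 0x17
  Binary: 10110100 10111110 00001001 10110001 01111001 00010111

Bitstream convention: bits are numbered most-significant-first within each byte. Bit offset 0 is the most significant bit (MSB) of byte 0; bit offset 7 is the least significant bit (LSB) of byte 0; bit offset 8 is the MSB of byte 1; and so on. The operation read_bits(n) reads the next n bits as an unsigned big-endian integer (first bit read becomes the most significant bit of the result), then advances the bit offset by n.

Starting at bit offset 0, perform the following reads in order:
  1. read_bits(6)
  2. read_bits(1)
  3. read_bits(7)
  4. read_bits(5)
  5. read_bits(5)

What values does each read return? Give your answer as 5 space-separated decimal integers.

Answer: 45 0 47 16 9

Derivation:
Read 1: bits[0:6] width=6 -> value=45 (bin 101101); offset now 6 = byte 0 bit 6; 42 bits remain
Read 2: bits[6:7] width=1 -> value=0 (bin 0); offset now 7 = byte 0 bit 7; 41 bits remain
Read 3: bits[7:14] width=7 -> value=47 (bin 0101111); offset now 14 = byte 1 bit 6; 34 bits remain
Read 4: bits[14:19] width=5 -> value=16 (bin 10000); offset now 19 = byte 2 bit 3; 29 bits remain
Read 5: bits[19:24] width=5 -> value=9 (bin 01001); offset now 24 = byte 3 bit 0; 24 bits remain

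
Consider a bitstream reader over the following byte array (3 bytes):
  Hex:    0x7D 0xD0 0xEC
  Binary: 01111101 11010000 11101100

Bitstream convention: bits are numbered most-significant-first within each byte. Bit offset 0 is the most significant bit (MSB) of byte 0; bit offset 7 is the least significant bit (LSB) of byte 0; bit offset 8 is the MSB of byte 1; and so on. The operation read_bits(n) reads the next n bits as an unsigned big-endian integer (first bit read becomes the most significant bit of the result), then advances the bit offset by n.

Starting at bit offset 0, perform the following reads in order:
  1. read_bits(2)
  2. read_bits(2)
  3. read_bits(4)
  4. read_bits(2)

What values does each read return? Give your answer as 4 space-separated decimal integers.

Read 1: bits[0:2] width=2 -> value=1 (bin 01); offset now 2 = byte 0 bit 2; 22 bits remain
Read 2: bits[2:4] width=2 -> value=3 (bin 11); offset now 4 = byte 0 bit 4; 20 bits remain
Read 3: bits[4:8] width=4 -> value=13 (bin 1101); offset now 8 = byte 1 bit 0; 16 bits remain
Read 4: bits[8:10] width=2 -> value=3 (bin 11); offset now 10 = byte 1 bit 2; 14 bits remain

Answer: 1 3 13 3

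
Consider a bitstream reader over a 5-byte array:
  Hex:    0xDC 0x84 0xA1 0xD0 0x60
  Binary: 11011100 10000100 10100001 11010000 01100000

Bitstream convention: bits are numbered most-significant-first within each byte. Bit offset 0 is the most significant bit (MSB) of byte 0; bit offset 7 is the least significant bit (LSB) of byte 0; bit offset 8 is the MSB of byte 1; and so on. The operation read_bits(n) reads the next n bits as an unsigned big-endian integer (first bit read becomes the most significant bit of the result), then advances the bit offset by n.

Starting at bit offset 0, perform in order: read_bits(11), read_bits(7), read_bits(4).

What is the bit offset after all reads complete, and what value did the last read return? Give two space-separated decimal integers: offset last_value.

Answer: 22 8

Derivation:
Read 1: bits[0:11] width=11 -> value=1764 (bin 11011100100); offset now 11 = byte 1 bit 3; 29 bits remain
Read 2: bits[11:18] width=7 -> value=18 (bin 0010010); offset now 18 = byte 2 bit 2; 22 bits remain
Read 3: bits[18:22] width=4 -> value=8 (bin 1000); offset now 22 = byte 2 bit 6; 18 bits remain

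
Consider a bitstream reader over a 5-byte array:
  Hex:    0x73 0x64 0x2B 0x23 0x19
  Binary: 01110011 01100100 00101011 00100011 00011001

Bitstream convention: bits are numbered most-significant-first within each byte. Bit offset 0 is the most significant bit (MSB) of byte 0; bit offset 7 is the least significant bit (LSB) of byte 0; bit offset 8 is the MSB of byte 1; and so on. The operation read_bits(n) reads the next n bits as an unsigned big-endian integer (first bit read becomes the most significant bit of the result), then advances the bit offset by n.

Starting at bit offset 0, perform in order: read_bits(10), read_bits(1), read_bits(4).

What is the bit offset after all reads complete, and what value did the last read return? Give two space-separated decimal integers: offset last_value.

Answer: 15 2

Derivation:
Read 1: bits[0:10] width=10 -> value=461 (bin 0111001101); offset now 10 = byte 1 bit 2; 30 bits remain
Read 2: bits[10:11] width=1 -> value=1 (bin 1); offset now 11 = byte 1 bit 3; 29 bits remain
Read 3: bits[11:15] width=4 -> value=2 (bin 0010); offset now 15 = byte 1 bit 7; 25 bits remain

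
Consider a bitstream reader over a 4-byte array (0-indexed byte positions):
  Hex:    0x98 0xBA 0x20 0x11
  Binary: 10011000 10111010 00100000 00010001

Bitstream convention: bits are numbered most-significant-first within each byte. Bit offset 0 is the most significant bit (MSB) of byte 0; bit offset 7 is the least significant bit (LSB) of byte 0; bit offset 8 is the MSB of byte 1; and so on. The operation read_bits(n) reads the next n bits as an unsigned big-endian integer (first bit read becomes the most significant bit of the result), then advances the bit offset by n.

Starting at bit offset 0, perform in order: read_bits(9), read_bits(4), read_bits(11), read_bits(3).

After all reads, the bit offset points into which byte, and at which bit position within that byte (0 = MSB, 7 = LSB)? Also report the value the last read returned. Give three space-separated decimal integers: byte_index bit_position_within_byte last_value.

Answer: 3 3 0

Derivation:
Read 1: bits[0:9] width=9 -> value=305 (bin 100110001); offset now 9 = byte 1 bit 1; 23 bits remain
Read 2: bits[9:13] width=4 -> value=7 (bin 0111); offset now 13 = byte 1 bit 5; 19 bits remain
Read 3: bits[13:24] width=11 -> value=544 (bin 01000100000); offset now 24 = byte 3 bit 0; 8 bits remain
Read 4: bits[24:27] width=3 -> value=0 (bin 000); offset now 27 = byte 3 bit 3; 5 bits remain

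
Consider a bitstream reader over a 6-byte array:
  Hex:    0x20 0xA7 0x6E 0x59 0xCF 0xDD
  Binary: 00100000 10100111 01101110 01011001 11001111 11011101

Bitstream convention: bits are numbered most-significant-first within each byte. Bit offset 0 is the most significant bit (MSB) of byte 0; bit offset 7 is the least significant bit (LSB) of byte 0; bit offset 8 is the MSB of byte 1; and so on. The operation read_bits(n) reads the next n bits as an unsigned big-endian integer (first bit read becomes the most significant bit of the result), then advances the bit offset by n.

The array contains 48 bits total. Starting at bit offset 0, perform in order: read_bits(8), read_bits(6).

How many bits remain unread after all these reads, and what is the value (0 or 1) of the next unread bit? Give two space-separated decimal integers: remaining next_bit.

Answer: 34 1

Derivation:
Read 1: bits[0:8] width=8 -> value=32 (bin 00100000); offset now 8 = byte 1 bit 0; 40 bits remain
Read 2: bits[8:14] width=6 -> value=41 (bin 101001); offset now 14 = byte 1 bit 6; 34 bits remain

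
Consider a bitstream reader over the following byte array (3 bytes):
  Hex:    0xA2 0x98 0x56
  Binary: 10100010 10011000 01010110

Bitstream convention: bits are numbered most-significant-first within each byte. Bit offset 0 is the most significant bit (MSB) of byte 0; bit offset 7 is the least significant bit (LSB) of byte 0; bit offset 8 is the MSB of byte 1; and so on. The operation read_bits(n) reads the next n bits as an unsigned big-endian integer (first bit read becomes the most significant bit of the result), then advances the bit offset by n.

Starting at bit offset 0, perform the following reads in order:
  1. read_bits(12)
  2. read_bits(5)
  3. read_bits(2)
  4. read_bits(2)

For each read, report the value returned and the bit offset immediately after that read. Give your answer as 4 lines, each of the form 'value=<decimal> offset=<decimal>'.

Answer: value=2601 offset=12
value=16 offset=17
value=2 offset=19
value=2 offset=21

Derivation:
Read 1: bits[0:12] width=12 -> value=2601 (bin 101000101001); offset now 12 = byte 1 bit 4; 12 bits remain
Read 2: bits[12:17] width=5 -> value=16 (bin 10000); offset now 17 = byte 2 bit 1; 7 bits remain
Read 3: bits[17:19] width=2 -> value=2 (bin 10); offset now 19 = byte 2 bit 3; 5 bits remain
Read 4: bits[19:21] width=2 -> value=2 (bin 10); offset now 21 = byte 2 bit 5; 3 bits remain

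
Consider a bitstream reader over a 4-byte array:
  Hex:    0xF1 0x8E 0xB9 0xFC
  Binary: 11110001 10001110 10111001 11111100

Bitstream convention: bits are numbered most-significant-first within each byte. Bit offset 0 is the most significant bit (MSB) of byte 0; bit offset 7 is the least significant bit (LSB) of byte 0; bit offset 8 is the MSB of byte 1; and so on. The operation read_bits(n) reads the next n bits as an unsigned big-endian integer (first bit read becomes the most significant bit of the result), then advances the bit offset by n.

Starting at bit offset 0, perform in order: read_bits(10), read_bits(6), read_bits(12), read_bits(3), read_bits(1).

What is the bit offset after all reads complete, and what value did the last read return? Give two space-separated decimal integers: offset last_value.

Read 1: bits[0:10] width=10 -> value=966 (bin 1111000110); offset now 10 = byte 1 bit 2; 22 bits remain
Read 2: bits[10:16] width=6 -> value=14 (bin 001110); offset now 16 = byte 2 bit 0; 16 bits remain
Read 3: bits[16:28] width=12 -> value=2975 (bin 101110011111); offset now 28 = byte 3 bit 4; 4 bits remain
Read 4: bits[28:31] width=3 -> value=6 (bin 110); offset now 31 = byte 3 bit 7; 1 bits remain
Read 5: bits[31:32] width=1 -> value=0 (bin 0); offset now 32 = byte 4 bit 0; 0 bits remain

Answer: 32 0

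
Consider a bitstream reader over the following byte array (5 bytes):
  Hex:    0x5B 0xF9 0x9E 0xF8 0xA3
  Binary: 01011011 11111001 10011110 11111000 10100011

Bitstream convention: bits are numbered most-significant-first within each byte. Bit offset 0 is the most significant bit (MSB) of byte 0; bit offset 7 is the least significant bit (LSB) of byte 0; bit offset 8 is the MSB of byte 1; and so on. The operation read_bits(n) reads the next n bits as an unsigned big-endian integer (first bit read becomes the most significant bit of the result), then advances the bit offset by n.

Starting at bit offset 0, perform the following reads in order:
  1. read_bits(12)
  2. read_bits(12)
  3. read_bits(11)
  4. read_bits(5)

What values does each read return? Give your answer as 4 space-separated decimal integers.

Answer: 1471 2462 1989 3

Derivation:
Read 1: bits[0:12] width=12 -> value=1471 (bin 010110111111); offset now 12 = byte 1 bit 4; 28 bits remain
Read 2: bits[12:24] width=12 -> value=2462 (bin 100110011110); offset now 24 = byte 3 bit 0; 16 bits remain
Read 3: bits[24:35] width=11 -> value=1989 (bin 11111000101); offset now 35 = byte 4 bit 3; 5 bits remain
Read 4: bits[35:40] width=5 -> value=3 (bin 00011); offset now 40 = byte 5 bit 0; 0 bits remain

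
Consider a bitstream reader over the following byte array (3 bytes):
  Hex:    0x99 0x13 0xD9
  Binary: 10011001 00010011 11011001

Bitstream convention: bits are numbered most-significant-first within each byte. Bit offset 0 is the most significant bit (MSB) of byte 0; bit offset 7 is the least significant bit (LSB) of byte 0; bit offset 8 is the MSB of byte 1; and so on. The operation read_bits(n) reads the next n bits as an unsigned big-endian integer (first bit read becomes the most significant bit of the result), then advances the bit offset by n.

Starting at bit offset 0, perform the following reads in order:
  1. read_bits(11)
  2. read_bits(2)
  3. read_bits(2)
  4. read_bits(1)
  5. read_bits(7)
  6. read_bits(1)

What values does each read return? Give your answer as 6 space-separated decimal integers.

Answer: 1224 2 1 1 108 1

Derivation:
Read 1: bits[0:11] width=11 -> value=1224 (bin 10011001000); offset now 11 = byte 1 bit 3; 13 bits remain
Read 2: bits[11:13] width=2 -> value=2 (bin 10); offset now 13 = byte 1 bit 5; 11 bits remain
Read 3: bits[13:15] width=2 -> value=1 (bin 01); offset now 15 = byte 1 bit 7; 9 bits remain
Read 4: bits[15:16] width=1 -> value=1 (bin 1); offset now 16 = byte 2 bit 0; 8 bits remain
Read 5: bits[16:23] width=7 -> value=108 (bin 1101100); offset now 23 = byte 2 bit 7; 1 bits remain
Read 6: bits[23:24] width=1 -> value=1 (bin 1); offset now 24 = byte 3 bit 0; 0 bits remain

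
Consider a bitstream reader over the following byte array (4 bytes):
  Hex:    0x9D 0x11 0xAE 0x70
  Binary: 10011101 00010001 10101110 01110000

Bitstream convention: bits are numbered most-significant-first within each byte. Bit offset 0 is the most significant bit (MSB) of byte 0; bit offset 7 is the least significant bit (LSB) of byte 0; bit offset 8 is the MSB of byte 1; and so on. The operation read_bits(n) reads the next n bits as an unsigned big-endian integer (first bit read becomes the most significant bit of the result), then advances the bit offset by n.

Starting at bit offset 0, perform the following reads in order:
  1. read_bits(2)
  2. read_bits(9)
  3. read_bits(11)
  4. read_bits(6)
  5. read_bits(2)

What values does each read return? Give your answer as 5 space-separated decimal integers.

Answer: 2 232 1131 39 0

Derivation:
Read 1: bits[0:2] width=2 -> value=2 (bin 10); offset now 2 = byte 0 bit 2; 30 bits remain
Read 2: bits[2:11] width=9 -> value=232 (bin 011101000); offset now 11 = byte 1 bit 3; 21 bits remain
Read 3: bits[11:22] width=11 -> value=1131 (bin 10001101011); offset now 22 = byte 2 bit 6; 10 bits remain
Read 4: bits[22:28] width=6 -> value=39 (bin 100111); offset now 28 = byte 3 bit 4; 4 bits remain
Read 5: bits[28:30] width=2 -> value=0 (bin 00); offset now 30 = byte 3 bit 6; 2 bits remain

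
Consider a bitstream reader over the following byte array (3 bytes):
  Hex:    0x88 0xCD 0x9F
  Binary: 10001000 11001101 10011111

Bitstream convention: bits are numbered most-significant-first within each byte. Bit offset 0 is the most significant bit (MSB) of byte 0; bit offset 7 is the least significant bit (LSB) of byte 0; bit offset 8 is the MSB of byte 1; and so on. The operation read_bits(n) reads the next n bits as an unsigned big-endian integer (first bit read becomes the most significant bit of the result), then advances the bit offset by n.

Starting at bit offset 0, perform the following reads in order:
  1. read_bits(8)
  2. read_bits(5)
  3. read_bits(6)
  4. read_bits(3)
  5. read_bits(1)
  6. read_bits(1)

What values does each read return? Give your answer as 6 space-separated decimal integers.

Read 1: bits[0:8] width=8 -> value=136 (bin 10001000); offset now 8 = byte 1 bit 0; 16 bits remain
Read 2: bits[8:13] width=5 -> value=25 (bin 11001); offset now 13 = byte 1 bit 5; 11 bits remain
Read 3: bits[13:19] width=6 -> value=44 (bin 101100); offset now 19 = byte 2 bit 3; 5 bits remain
Read 4: bits[19:22] width=3 -> value=7 (bin 111); offset now 22 = byte 2 bit 6; 2 bits remain
Read 5: bits[22:23] width=1 -> value=1 (bin 1); offset now 23 = byte 2 bit 7; 1 bits remain
Read 6: bits[23:24] width=1 -> value=1 (bin 1); offset now 24 = byte 3 bit 0; 0 bits remain

Answer: 136 25 44 7 1 1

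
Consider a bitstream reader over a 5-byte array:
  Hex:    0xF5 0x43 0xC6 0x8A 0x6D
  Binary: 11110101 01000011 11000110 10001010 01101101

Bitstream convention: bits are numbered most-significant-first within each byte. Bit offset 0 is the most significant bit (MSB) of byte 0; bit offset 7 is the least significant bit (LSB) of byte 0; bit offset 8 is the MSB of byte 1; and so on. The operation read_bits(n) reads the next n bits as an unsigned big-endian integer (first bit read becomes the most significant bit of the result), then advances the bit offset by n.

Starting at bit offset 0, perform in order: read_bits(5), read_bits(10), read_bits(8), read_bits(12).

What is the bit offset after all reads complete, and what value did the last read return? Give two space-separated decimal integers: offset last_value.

Answer: 35 1107

Derivation:
Read 1: bits[0:5] width=5 -> value=30 (bin 11110); offset now 5 = byte 0 bit 5; 35 bits remain
Read 2: bits[5:15] width=10 -> value=673 (bin 1010100001); offset now 15 = byte 1 bit 7; 25 bits remain
Read 3: bits[15:23] width=8 -> value=227 (bin 11100011); offset now 23 = byte 2 bit 7; 17 bits remain
Read 4: bits[23:35] width=12 -> value=1107 (bin 010001010011); offset now 35 = byte 4 bit 3; 5 bits remain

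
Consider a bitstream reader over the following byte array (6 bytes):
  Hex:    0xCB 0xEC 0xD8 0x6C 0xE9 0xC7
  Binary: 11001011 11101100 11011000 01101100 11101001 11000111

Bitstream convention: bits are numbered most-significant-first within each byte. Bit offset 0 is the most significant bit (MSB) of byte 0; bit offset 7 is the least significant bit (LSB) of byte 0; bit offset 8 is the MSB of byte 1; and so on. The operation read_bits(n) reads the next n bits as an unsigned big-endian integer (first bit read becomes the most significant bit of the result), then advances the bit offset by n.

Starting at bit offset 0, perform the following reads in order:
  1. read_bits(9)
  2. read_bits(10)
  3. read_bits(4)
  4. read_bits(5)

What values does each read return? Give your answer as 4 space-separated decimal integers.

Answer: 407 870 12 6

Derivation:
Read 1: bits[0:9] width=9 -> value=407 (bin 110010111); offset now 9 = byte 1 bit 1; 39 bits remain
Read 2: bits[9:19] width=10 -> value=870 (bin 1101100110); offset now 19 = byte 2 bit 3; 29 bits remain
Read 3: bits[19:23] width=4 -> value=12 (bin 1100); offset now 23 = byte 2 bit 7; 25 bits remain
Read 4: bits[23:28] width=5 -> value=6 (bin 00110); offset now 28 = byte 3 bit 4; 20 bits remain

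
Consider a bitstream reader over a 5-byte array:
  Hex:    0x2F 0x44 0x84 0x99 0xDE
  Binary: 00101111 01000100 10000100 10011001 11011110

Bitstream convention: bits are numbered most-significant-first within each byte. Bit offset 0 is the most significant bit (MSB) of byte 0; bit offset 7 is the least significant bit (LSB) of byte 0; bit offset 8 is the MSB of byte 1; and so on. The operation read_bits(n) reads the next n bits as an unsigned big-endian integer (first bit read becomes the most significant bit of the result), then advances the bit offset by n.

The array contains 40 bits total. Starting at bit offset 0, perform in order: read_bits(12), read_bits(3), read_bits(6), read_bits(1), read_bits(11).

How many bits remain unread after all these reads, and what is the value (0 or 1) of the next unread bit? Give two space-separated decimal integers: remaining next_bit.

Answer: 7 1

Derivation:
Read 1: bits[0:12] width=12 -> value=756 (bin 001011110100); offset now 12 = byte 1 bit 4; 28 bits remain
Read 2: bits[12:15] width=3 -> value=2 (bin 010); offset now 15 = byte 1 bit 7; 25 bits remain
Read 3: bits[15:21] width=6 -> value=16 (bin 010000); offset now 21 = byte 2 bit 5; 19 bits remain
Read 4: bits[21:22] width=1 -> value=1 (bin 1); offset now 22 = byte 2 bit 6; 18 bits remain
Read 5: bits[22:33] width=11 -> value=307 (bin 00100110011); offset now 33 = byte 4 bit 1; 7 bits remain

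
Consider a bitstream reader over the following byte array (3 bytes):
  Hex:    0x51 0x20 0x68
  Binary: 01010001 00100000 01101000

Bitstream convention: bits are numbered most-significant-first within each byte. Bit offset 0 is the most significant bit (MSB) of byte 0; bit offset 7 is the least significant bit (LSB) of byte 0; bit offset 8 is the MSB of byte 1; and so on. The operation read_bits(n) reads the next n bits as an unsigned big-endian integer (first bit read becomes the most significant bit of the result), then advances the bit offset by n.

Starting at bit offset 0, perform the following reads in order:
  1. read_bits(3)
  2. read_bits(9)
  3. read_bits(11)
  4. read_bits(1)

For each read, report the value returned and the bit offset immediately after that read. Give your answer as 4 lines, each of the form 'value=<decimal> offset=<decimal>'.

Read 1: bits[0:3] width=3 -> value=2 (bin 010); offset now 3 = byte 0 bit 3; 21 bits remain
Read 2: bits[3:12] width=9 -> value=274 (bin 100010010); offset now 12 = byte 1 bit 4; 12 bits remain
Read 3: bits[12:23] width=11 -> value=52 (bin 00000110100); offset now 23 = byte 2 bit 7; 1 bits remain
Read 4: bits[23:24] width=1 -> value=0 (bin 0); offset now 24 = byte 3 bit 0; 0 bits remain

Answer: value=2 offset=3
value=274 offset=12
value=52 offset=23
value=0 offset=24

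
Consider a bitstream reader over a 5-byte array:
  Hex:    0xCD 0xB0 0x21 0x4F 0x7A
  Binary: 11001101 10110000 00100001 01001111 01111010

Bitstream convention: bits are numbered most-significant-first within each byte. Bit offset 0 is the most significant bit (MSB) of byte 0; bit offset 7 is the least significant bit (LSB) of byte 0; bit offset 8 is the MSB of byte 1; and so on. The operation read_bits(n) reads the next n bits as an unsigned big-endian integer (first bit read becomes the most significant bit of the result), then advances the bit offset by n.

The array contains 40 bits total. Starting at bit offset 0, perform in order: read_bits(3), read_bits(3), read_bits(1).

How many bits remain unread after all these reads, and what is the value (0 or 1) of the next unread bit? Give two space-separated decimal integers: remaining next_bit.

Answer: 33 1

Derivation:
Read 1: bits[0:3] width=3 -> value=6 (bin 110); offset now 3 = byte 0 bit 3; 37 bits remain
Read 2: bits[3:6] width=3 -> value=3 (bin 011); offset now 6 = byte 0 bit 6; 34 bits remain
Read 3: bits[6:7] width=1 -> value=0 (bin 0); offset now 7 = byte 0 bit 7; 33 bits remain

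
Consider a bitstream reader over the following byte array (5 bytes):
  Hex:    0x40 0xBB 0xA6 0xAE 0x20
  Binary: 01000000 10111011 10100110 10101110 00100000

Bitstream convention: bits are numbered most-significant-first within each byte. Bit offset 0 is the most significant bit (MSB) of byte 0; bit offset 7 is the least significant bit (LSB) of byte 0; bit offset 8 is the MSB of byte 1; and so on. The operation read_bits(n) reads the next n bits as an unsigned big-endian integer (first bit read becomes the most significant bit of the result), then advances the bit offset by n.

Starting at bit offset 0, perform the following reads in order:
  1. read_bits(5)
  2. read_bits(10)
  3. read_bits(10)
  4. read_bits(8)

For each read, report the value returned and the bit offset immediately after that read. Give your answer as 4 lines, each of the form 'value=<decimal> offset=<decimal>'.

Read 1: bits[0:5] width=5 -> value=8 (bin 01000); offset now 5 = byte 0 bit 5; 35 bits remain
Read 2: bits[5:15] width=10 -> value=93 (bin 0001011101); offset now 15 = byte 1 bit 7; 25 bits remain
Read 3: bits[15:25] width=10 -> value=845 (bin 1101001101); offset now 25 = byte 3 bit 1; 15 bits remain
Read 4: bits[25:33] width=8 -> value=92 (bin 01011100); offset now 33 = byte 4 bit 1; 7 bits remain

Answer: value=8 offset=5
value=93 offset=15
value=845 offset=25
value=92 offset=33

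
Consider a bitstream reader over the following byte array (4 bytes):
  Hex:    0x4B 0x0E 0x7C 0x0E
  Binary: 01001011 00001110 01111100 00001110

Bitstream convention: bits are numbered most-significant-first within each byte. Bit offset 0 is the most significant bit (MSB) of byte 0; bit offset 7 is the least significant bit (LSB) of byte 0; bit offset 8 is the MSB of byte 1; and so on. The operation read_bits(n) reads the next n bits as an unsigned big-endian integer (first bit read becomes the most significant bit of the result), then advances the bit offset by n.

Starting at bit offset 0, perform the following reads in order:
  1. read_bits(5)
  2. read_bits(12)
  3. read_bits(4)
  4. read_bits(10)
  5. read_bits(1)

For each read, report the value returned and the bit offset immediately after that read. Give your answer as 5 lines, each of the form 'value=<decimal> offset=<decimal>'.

Read 1: bits[0:5] width=5 -> value=9 (bin 01001); offset now 5 = byte 0 bit 5; 27 bits remain
Read 2: bits[5:17] width=12 -> value=1564 (bin 011000011100); offset now 17 = byte 2 bit 1; 15 bits remain
Read 3: bits[17:21] width=4 -> value=15 (bin 1111); offset now 21 = byte 2 bit 5; 11 bits remain
Read 4: bits[21:31] width=10 -> value=519 (bin 1000000111); offset now 31 = byte 3 bit 7; 1 bits remain
Read 5: bits[31:32] width=1 -> value=0 (bin 0); offset now 32 = byte 4 bit 0; 0 bits remain

Answer: value=9 offset=5
value=1564 offset=17
value=15 offset=21
value=519 offset=31
value=0 offset=32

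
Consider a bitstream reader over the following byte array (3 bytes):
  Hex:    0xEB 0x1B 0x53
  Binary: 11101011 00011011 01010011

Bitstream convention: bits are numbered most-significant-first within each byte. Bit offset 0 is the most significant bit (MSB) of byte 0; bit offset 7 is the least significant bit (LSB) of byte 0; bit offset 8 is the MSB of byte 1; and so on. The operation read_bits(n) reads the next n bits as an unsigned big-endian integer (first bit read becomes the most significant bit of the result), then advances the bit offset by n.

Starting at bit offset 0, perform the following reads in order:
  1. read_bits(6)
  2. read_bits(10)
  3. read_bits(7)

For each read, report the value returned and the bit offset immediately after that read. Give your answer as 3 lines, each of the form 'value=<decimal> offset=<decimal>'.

Read 1: bits[0:6] width=6 -> value=58 (bin 111010); offset now 6 = byte 0 bit 6; 18 bits remain
Read 2: bits[6:16] width=10 -> value=795 (bin 1100011011); offset now 16 = byte 2 bit 0; 8 bits remain
Read 3: bits[16:23] width=7 -> value=41 (bin 0101001); offset now 23 = byte 2 bit 7; 1 bits remain

Answer: value=58 offset=6
value=795 offset=16
value=41 offset=23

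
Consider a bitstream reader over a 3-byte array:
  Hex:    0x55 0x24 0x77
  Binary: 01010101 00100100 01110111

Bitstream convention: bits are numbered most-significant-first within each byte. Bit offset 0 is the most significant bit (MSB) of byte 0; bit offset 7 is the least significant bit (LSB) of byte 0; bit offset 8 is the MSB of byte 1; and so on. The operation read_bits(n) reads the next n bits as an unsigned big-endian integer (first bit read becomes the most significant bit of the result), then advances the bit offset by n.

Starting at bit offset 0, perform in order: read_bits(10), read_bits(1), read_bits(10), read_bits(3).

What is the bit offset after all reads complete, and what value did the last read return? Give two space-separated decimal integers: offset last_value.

Read 1: bits[0:10] width=10 -> value=340 (bin 0101010100); offset now 10 = byte 1 bit 2; 14 bits remain
Read 2: bits[10:11] width=1 -> value=1 (bin 1); offset now 11 = byte 1 bit 3; 13 bits remain
Read 3: bits[11:21] width=10 -> value=142 (bin 0010001110); offset now 21 = byte 2 bit 5; 3 bits remain
Read 4: bits[21:24] width=3 -> value=7 (bin 111); offset now 24 = byte 3 bit 0; 0 bits remain

Answer: 24 7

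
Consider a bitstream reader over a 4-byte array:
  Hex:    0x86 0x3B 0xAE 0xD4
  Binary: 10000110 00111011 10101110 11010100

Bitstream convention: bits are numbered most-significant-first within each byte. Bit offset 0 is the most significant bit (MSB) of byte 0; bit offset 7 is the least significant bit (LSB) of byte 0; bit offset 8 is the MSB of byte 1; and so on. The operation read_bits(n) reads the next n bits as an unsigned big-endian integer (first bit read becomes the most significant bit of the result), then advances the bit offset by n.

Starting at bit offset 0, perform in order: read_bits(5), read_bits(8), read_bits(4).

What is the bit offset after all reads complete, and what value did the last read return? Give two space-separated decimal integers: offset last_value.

Answer: 17 7

Derivation:
Read 1: bits[0:5] width=5 -> value=16 (bin 10000); offset now 5 = byte 0 bit 5; 27 bits remain
Read 2: bits[5:13] width=8 -> value=199 (bin 11000111); offset now 13 = byte 1 bit 5; 19 bits remain
Read 3: bits[13:17] width=4 -> value=7 (bin 0111); offset now 17 = byte 2 bit 1; 15 bits remain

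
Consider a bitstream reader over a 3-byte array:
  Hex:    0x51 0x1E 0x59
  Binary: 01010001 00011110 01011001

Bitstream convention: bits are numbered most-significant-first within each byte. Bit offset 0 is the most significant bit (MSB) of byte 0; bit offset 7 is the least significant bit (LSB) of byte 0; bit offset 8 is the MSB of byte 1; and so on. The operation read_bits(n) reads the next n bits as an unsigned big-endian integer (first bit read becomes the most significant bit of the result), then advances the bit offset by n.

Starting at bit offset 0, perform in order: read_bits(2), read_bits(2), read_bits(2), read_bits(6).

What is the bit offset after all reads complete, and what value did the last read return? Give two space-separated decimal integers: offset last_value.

Answer: 12 17

Derivation:
Read 1: bits[0:2] width=2 -> value=1 (bin 01); offset now 2 = byte 0 bit 2; 22 bits remain
Read 2: bits[2:4] width=2 -> value=1 (bin 01); offset now 4 = byte 0 bit 4; 20 bits remain
Read 3: bits[4:6] width=2 -> value=0 (bin 00); offset now 6 = byte 0 bit 6; 18 bits remain
Read 4: bits[6:12] width=6 -> value=17 (bin 010001); offset now 12 = byte 1 bit 4; 12 bits remain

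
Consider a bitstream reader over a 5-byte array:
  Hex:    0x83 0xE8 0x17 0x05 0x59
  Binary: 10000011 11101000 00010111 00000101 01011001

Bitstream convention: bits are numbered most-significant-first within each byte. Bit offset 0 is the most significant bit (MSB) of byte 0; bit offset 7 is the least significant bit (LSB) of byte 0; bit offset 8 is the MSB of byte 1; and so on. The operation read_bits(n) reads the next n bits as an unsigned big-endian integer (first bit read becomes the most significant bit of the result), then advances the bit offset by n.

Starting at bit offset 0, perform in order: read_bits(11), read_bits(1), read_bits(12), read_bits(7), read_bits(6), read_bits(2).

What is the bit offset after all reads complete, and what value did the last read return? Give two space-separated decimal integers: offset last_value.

Read 1: bits[0:11] width=11 -> value=1055 (bin 10000011111); offset now 11 = byte 1 bit 3; 29 bits remain
Read 2: bits[11:12] width=1 -> value=0 (bin 0); offset now 12 = byte 1 bit 4; 28 bits remain
Read 3: bits[12:24] width=12 -> value=2071 (bin 100000010111); offset now 24 = byte 3 bit 0; 16 bits remain
Read 4: bits[24:31] width=7 -> value=2 (bin 0000010); offset now 31 = byte 3 bit 7; 9 bits remain
Read 5: bits[31:37] width=6 -> value=43 (bin 101011); offset now 37 = byte 4 bit 5; 3 bits remain
Read 6: bits[37:39] width=2 -> value=0 (bin 00); offset now 39 = byte 4 bit 7; 1 bits remain

Answer: 39 0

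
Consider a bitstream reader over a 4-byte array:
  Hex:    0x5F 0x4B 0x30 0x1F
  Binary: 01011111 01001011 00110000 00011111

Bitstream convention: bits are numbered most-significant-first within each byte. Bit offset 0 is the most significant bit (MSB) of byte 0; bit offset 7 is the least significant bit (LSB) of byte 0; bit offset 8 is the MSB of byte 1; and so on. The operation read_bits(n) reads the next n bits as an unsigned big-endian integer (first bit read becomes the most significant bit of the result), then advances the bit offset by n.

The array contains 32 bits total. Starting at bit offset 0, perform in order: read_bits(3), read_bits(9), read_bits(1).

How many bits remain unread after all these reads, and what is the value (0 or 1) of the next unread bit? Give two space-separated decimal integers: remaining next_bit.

Answer: 19 0

Derivation:
Read 1: bits[0:3] width=3 -> value=2 (bin 010); offset now 3 = byte 0 bit 3; 29 bits remain
Read 2: bits[3:12] width=9 -> value=500 (bin 111110100); offset now 12 = byte 1 bit 4; 20 bits remain
Read 3: bits[12:13] width=1 -> value=1 (bin 1); offset now 13 = byte 1 bit 5; 19 bits remain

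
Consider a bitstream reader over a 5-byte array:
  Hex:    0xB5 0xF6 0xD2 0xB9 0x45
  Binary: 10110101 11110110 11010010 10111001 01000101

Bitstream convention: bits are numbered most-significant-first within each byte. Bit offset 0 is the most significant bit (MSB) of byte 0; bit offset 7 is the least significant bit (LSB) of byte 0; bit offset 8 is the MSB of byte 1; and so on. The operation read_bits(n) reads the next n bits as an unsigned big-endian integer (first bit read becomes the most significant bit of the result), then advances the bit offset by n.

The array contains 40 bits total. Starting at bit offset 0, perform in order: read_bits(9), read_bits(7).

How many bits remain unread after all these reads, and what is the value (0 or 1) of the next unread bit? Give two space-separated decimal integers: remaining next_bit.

Read 1: bits[0:9] width=9 -> value=363 (bin 101101011); offset now 9 = byte 1 bit 1; 31 bits remain
Read 2: bits[9:16] width=7 -> value=118 (bin 1110110); offset now 16 = byte 2 bit 0; 24 bits remain

Answer: 24 1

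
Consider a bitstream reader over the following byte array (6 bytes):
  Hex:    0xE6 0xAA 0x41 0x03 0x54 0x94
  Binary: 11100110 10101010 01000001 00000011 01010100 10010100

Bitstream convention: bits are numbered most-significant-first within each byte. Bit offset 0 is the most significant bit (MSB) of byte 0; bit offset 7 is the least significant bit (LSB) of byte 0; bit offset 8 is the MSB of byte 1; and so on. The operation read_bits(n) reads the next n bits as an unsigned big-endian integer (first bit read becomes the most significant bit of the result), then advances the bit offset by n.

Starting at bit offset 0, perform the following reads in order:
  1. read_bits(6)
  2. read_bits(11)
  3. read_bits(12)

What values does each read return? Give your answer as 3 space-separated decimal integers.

Read 1: bits[0:6] width=6 -> value=57 (bin 111001); offset now 6 = byte 0 bit 6; 42 bits remain
Read 2: bits[6:17] width=11 -> value=1364 (bin 10101010100); offset now 17 = byte 2 bit 1; 31 bits remain
Read 3: bits[17:29] width=12 -> value=2080 (bin 100000100000); offset now 29 = byte 3 bit 5; 19 bits remain

Answer: 57 1364 2080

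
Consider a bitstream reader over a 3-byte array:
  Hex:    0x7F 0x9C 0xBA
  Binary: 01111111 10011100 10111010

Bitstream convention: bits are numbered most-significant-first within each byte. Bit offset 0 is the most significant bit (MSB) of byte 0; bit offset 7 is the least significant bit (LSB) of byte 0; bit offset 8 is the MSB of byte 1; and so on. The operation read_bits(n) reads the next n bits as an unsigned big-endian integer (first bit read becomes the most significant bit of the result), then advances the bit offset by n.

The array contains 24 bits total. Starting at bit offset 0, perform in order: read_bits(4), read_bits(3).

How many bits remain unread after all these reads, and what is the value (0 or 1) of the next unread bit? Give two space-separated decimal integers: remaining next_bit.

Read 1: bits[0:4] width=4 -> value=7 (bin 0111); offset now 4 = byte 0 bit 4; 20 bits remain
Read 2: bits[4:7] width=3 -> value=7 (bin 111); offset now 7 = byte 0 bit 7; 17 bits remain

Answer: 17 1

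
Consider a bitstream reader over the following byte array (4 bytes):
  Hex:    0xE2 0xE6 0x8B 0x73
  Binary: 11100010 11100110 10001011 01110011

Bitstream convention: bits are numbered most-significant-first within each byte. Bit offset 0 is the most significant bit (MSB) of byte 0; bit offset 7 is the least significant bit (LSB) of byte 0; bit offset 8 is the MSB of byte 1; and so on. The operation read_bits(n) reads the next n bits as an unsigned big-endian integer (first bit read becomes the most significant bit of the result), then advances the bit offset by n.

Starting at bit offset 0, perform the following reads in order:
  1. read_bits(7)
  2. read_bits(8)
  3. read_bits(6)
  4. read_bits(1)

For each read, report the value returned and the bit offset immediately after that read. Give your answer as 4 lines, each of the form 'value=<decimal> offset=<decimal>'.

Read 1: bits[0:7] width=7 -> value=113 (bin 1110001); offset now 7 = byte 0 bit 7; 25 bits remain
Read 2: bits[7:15] width=8 -> value=115 (bin 01110011); offset now 15 = byte 1 bit 7; 17 bits remain
Read 3: bits[15:21] width=6 -> value=17 (bin 010001); offset now 21 = byte 2 bit 5; 11 bits remain
Read 4: bits[21:22] width=1 -> value=0 (bin 0); offset now 22 = byte 2 bit 6; 10 bits remain

Answer: value=113 offset=7
value=115 offset=15
value=17 offset=21
value=0 offset=22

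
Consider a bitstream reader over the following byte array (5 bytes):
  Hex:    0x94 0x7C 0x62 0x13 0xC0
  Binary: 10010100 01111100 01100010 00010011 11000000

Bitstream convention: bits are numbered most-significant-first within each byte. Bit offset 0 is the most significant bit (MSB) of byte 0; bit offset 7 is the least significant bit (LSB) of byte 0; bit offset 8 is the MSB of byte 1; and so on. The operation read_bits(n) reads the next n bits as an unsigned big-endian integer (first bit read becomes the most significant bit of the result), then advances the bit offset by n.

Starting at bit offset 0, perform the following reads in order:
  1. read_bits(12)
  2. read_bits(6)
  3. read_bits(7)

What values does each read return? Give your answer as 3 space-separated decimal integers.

Answer: 2375 49 68

Derivation:
Read 1: bits[0:12] width=12 -> value=2375 (bin 100101000111); offset now 12 = byte 1 bit 4; 28 bits remain
Read 2: bits[12:18] width=6 -> value=49 (bin 110001); offset now 18 = byte 2 bit 2; 22 bits remain
Read 3: bits[18:25] width=7 -> value=68 (bin 1000100); offset now 25 = byte 3 bit 1; 15 bits remain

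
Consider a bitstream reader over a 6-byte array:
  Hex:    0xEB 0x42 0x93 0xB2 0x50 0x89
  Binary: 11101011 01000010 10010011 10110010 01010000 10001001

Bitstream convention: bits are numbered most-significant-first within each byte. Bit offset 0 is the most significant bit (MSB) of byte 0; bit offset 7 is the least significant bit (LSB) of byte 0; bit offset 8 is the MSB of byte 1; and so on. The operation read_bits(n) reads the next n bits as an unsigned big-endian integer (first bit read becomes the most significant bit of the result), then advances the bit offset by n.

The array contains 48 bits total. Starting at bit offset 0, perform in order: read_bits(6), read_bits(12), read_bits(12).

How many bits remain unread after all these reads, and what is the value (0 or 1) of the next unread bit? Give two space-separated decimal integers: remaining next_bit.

Answer: 18 1

Derivation:
Read 1: bits[0:6] width=6 -> value=58 (bin 111010); offset now 6 = byte 0 bit 6; 42 bits remain
Read 2: bits[6:18] width=12 -> value=3338 (bin 110100001010); offset now 18 = byte 2 bit 2; 30 bits remain
Read 3: bits[18:30] width=12 -> value=1260 (bin 010011101100); offset now 30 = byte 3 bit 6; 18 bits remain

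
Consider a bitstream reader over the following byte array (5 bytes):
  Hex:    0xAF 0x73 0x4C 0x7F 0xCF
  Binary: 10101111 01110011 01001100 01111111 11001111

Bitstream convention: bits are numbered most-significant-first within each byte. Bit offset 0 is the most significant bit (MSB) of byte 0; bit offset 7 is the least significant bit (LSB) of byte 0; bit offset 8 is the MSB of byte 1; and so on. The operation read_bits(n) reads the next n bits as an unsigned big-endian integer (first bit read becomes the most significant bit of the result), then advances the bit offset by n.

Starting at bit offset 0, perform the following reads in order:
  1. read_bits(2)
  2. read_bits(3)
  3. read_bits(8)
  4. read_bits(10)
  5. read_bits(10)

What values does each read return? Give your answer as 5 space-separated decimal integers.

Answer: 2 5 238 422 255

Derivation:
Read 1: bits[0:2] width=2 -> value=2 (bin 10); offset now 2 = byte 0 bit 2; 38 bits remain
Read 2: bits[2:5] width=3 -> value=5 (bin 101); offset now 5 = byte 0 bit 5; 35 bits remain
Read 3: bits[5:13] width=8 -> value=238 (bin 11101110); offset now 13 = byte 1 bit 5; 27 bits remain
Read 4: bits[13:23] width=10 -> value=422 (bin 0110100110); offset now 23 = byte 2 bit 7; 17 bits remain
Read 5: bits[23:33] width=10 -> value=255 (bin 0011111111); offset now 33 = byte 4 bit 1; 7 bits remain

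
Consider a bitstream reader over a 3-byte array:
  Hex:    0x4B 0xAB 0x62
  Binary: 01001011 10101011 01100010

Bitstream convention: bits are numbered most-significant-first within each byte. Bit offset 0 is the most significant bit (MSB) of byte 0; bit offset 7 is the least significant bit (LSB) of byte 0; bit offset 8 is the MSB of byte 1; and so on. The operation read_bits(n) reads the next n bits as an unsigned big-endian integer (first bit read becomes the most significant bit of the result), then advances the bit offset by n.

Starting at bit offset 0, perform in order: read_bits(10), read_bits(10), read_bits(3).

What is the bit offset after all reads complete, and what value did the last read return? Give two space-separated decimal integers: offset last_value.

Read 1: bits[0:10] width=10 -> value=302 (bin 0100101110); offset now 10 = byte 1 bit 2; 14 bits remain
Read 2: bits[10:20] width=10 -> value=694 (bin 1010110110); offset now 20 = byte 2 bit 4; 4 bits remain
Read 3: bits[20:23] width=3 -> value=1 (bin 001); offset now 23 = byte 2 bit 7; 1 bits remain

Answer: 23 1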